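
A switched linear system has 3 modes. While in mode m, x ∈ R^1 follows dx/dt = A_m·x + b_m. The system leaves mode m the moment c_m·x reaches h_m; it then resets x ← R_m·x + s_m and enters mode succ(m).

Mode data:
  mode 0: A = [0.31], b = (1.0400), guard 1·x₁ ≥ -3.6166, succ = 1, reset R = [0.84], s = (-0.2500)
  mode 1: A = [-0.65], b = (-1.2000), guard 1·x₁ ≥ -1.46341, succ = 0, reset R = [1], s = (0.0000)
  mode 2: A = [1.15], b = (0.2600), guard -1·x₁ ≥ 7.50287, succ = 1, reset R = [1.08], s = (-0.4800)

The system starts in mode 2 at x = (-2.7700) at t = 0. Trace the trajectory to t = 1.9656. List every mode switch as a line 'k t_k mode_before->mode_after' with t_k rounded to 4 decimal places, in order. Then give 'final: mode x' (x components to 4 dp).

Mode 2: guard c·x = 7.5029 hit at Δt = 0.9139 (t = 0.9139), x⁻ = (-7.5029) → reset → x⁺ = (-8.5831), jump to mode 1
Mode 1: flow for 1.0517 to horizon, guard not reached → x = (-5.2469)

1 0.9139 2->1
final: 1 -5.2469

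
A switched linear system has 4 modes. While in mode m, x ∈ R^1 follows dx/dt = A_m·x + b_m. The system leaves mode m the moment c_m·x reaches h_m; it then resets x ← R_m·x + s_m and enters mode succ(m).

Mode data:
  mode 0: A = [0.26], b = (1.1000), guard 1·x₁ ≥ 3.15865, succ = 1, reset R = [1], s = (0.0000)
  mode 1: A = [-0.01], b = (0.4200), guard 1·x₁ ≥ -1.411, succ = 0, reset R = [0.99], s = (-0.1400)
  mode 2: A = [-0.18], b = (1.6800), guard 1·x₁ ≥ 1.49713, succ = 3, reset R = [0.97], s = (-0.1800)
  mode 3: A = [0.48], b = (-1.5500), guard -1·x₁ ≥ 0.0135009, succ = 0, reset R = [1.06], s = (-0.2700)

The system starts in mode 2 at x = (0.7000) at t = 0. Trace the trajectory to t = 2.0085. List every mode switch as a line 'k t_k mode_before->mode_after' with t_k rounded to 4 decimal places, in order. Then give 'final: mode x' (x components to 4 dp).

1 0.5382 2->3
2 1.5903 3->0
final: 0 0.1690

Mode 2: guard c·x = 1.4971 hit at Δt = 0.5382 (t = 0.5382), x⁻ = (1.4971) → reset → x⁺ = (1.2722), jump to mode 3
Mode 3: guard c·x = 0.0135 hit at Δt = 1.0521 (t = 1.5903), x⁻ = (-0.0135) → reset → x⁺ = (-0.2843), jump to mode 0
Mode 0: flow for 0.4182 to horizon, guard not reached → x = (0.1690)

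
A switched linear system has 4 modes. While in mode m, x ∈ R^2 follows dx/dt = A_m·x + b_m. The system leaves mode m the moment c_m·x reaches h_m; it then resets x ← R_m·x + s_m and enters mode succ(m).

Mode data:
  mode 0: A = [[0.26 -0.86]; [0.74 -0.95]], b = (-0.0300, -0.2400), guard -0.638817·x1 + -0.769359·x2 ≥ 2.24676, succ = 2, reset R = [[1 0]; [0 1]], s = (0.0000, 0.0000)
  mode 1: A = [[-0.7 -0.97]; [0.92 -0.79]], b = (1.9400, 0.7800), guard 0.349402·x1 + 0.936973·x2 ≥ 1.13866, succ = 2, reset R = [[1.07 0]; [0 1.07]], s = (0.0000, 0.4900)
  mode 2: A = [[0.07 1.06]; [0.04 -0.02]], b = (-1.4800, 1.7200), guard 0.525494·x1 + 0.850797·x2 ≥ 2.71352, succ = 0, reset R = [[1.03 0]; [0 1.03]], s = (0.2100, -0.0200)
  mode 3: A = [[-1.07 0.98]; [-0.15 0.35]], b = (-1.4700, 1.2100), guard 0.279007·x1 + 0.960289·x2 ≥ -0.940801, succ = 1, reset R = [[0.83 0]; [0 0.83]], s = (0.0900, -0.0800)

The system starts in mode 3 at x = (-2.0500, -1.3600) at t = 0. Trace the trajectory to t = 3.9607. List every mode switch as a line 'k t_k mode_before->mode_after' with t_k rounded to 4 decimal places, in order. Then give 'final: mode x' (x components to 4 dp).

Mode 3: guard c·x = -0.9408 hit at Δt = 0.8104 (t = 0.8104), x⁻ = (-2.0927, -0.3717) → reset → x⁺ = (-1.6470, -0.3885), jump to mode 1
Mode 1: guard c·x = 1.1387 hit at Δt = 1.4731 (t = 2.2835), x⁻ = (1.0469, 0.8248) → reset → x⁺ = (1.1202, 1.3726), jump to mode 2
Mode 2: guard c·x = 2.7135 hit at Δt = 0.5416 (t = 2.8251), x⁻ = (1.4226, 2.3107) → reset → x⁺ = (1.6753, 2.3601), jump to mode 0
Mode 0: flow for 1.1356 to horizon, guard not reached → x = (0.2698, 1.0346)

1 0.8104 3->1
2 2.2835 1->2
3 2.8251 2->0
final: 0 0.2698 1.0346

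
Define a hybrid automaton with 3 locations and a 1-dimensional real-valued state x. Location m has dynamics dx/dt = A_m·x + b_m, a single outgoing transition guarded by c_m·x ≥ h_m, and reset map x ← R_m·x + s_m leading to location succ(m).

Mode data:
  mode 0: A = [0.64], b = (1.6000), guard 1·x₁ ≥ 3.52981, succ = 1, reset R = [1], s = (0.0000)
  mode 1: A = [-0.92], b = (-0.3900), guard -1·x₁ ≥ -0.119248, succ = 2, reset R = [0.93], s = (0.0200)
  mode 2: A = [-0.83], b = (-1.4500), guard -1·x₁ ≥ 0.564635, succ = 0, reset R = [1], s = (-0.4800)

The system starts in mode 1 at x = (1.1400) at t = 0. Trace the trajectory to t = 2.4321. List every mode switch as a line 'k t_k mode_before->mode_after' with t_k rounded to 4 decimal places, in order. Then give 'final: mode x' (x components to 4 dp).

1 1.1495 1->2
2 1.7069 2->0
final: 0 -0.1851

Mode 1: guard c·x = -0.1192 hit at Δt = 1.1495 (t = 1.1495), x⁻ = (0.1192) → reset → x⁺ = (0.1309), jump to mode 2
Mode 2: guard c·x = 0.5646 hit at Δt = 0.5574 (t = 1.7069), x⁻ = (-0.5646) → reset → x⁺ = (-1.0446), jump to mode 0
Mode 0: flow for 0.7252 to horizon, guard not reached → x = (-0.1851)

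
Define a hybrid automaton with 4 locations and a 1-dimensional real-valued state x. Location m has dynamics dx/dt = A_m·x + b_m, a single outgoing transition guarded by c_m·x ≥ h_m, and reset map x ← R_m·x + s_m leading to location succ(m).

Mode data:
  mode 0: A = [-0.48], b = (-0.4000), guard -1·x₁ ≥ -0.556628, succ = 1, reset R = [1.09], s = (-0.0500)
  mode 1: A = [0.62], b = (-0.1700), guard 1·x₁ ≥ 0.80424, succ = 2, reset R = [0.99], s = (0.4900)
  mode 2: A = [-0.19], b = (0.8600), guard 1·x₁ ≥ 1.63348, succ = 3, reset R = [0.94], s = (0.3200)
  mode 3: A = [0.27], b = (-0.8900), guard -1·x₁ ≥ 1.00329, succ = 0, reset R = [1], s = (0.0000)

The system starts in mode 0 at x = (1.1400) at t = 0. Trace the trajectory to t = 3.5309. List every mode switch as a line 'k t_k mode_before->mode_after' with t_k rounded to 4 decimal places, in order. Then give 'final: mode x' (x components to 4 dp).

Mode 0: guard c·x = -0.5566 hit at Δt = 0.7301 (t = 0.7301), x⁻ = (0.5566) → reset → x⁺ = (0.5567), jump to mode 1
Mode 1: guard c·x = 0.8042 hit at Δt = 1.0148 (t = 1.7449), x⁻ = (0.8042) → reset → x⁺ = (1.2862), jump to mode 2
Mode 2: guard c·x = 1.6335 hit at Δt = 0.5967 (t = 2.3416), x⁻ = (1.6335) → reset → x⁺ = (1.8555), jump to mode 3
Mode 3: flow for 1.1893 to horizon, guard not reached → x = (1.3099)

1 0.7301 0->1
2 1.7449 1->2
3 2.3416 2->3
final: 3 1.3099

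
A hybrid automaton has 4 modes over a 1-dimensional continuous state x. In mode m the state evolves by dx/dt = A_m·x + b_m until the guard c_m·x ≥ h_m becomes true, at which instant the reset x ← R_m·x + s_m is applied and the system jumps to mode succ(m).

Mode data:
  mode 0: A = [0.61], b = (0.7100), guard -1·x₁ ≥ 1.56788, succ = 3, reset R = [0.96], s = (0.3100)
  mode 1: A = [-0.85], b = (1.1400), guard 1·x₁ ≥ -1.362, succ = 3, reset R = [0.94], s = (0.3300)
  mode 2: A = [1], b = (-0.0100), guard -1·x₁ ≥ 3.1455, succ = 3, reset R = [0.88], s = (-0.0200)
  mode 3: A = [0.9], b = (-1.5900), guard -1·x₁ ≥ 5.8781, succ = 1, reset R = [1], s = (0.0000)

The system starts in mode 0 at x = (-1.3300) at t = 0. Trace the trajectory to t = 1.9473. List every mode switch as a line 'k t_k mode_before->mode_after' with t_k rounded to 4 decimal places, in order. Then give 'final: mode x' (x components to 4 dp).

1 1.4572 0->3
final: 3 -2.8372

Mode 0: guard c·x = 1.5679 hit at Δt = 1.4572 (t = 1.4572), x⁻ = (-1.5679) → reset → x⁺ = (-1.1952), jump to mode 3
Mode 3: flow for 0.4901 to horizon, guard not reached → x = (-2.8372)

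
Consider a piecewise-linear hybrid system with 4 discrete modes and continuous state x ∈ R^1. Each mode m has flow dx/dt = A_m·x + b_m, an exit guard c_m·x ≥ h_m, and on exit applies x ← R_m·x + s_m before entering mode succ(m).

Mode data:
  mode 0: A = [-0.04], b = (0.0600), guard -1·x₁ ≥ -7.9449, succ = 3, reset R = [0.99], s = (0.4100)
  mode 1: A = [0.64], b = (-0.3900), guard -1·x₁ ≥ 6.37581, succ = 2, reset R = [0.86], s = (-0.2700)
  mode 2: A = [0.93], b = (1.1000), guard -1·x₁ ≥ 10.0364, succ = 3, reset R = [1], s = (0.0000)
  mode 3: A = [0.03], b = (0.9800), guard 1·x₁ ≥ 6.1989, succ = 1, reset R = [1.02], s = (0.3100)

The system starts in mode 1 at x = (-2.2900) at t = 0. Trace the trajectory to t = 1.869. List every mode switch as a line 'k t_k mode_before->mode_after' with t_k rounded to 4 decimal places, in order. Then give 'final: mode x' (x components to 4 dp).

Mode 1: guard c·x = 6.3758 hit at Δt = 1.3739 (t = 1.3739), x⁻ = (-6.3758) → reset → x⁺ = (-5.7532), jump to mode 2
Mode 2: flow for 0.4951 to horizon, guard not reached → x = (-8.4259)

1 1.3739 1->2
final: 2 -8.4259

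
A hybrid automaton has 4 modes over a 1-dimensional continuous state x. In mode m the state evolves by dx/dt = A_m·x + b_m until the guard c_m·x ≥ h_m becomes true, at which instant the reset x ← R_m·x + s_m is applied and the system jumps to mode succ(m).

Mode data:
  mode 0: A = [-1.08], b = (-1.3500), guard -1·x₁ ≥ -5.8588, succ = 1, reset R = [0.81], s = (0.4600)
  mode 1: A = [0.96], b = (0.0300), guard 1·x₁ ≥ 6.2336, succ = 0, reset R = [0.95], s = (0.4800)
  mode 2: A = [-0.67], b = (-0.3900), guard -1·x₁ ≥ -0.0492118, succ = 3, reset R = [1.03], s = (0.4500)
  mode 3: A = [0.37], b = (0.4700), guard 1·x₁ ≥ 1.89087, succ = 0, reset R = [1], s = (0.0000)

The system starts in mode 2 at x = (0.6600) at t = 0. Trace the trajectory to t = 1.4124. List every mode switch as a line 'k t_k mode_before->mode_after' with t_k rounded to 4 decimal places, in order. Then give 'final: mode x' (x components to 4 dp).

1 1.0101 2->3
final: 3 0.7849

Mode 2: guard c·x = -0.0492 hit at Δt = 1.0101 (t = 1.0101), x⁻ = (0.0492) → reset → x⁺ = (0.5007), jump to mode 3
Mode 3: flow for 0.4023 to horizon, guard not reached → x = (0.7849)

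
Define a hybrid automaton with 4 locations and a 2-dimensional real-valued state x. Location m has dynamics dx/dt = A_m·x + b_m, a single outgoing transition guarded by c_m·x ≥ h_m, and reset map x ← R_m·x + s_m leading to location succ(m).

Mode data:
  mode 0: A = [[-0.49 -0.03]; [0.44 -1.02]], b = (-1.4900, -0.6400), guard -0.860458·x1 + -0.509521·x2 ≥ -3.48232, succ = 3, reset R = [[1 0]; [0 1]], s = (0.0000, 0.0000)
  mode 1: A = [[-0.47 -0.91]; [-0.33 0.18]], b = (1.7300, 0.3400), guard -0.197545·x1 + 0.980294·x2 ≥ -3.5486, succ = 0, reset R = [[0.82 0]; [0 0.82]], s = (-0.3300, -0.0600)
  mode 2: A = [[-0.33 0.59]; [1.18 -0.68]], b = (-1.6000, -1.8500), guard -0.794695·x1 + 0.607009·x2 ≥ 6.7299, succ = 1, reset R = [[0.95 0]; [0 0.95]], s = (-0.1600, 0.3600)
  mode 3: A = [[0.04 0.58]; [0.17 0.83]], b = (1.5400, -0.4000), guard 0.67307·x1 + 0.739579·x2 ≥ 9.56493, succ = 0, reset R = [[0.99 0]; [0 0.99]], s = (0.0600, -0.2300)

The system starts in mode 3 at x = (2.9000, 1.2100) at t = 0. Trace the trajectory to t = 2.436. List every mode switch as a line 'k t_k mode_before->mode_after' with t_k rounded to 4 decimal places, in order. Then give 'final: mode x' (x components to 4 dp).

1 1.5386 3->0
final: 0 4.0383 3.1838

Mode 3: guard c·x = 9.5649 hit at Δt = 1.5386 (t = 1.5386), x⁻ = (8.1085, 5.5537) → reset → x⁺ = (8.0874, 5.2681), jump to mode 0
Mode 0: flow for 0.8974 to horizon, guard not reached → x = (4.0383, 3.1838)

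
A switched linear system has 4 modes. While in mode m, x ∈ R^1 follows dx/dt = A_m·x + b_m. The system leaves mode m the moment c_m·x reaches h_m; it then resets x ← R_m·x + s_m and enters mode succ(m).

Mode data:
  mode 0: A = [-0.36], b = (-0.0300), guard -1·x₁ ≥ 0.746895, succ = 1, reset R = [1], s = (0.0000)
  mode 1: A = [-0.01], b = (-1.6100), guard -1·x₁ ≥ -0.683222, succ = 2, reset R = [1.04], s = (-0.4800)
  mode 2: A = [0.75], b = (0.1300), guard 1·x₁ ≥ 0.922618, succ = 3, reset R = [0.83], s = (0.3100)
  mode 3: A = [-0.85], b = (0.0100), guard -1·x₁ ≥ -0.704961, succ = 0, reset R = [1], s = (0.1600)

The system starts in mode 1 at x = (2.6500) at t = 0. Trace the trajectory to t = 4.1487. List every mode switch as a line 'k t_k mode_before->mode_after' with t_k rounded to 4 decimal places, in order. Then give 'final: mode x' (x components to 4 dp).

1 1.2091 1->2
2 2.5401 2->3
3 3.0442 3->0
final: 0 0.5538

Mode 1: guard c·x = -0.6832 hit at Δt = 1.2091 (t = 1.2091), x⁻ = (0.6832) → reset → x⁺ = (0.2306), jump to mode 2
Mode 2: guard c·x = 0.9226 hit at Δt = 1.3310 (t = 2.5401), x⁻ = (0.9226) → reset → x⁺ = (1.0758), jump to mode 3
Mode 3: guard c·x = -0.7050 hit at Δt = 0.5041 (t = 3.0442), x⁻ = (0.7050) → reset → x⁺ = (0.8650), jump to mode 0
Mode 0: flow for 1.1045 to horizon, guard not reached → x = (0.5538)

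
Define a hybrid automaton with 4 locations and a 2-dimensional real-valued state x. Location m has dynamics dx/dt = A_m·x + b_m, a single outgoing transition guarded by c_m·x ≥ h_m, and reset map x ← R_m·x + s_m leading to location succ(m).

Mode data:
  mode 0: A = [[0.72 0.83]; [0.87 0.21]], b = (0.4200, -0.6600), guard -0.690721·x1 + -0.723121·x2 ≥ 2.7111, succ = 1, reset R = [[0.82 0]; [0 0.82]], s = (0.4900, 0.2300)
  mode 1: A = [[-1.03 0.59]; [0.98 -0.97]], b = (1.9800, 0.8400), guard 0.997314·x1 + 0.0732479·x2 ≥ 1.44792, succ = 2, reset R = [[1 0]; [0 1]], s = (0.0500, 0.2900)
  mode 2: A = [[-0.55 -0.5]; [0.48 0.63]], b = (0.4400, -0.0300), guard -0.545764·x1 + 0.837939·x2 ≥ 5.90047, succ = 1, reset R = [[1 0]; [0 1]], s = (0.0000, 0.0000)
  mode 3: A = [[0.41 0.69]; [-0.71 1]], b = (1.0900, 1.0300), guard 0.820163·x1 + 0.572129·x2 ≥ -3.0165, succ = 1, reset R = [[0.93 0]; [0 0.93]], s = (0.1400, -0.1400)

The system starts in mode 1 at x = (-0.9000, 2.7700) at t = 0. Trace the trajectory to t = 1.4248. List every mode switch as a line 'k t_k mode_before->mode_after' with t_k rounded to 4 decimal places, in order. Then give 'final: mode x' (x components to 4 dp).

Mode 1: guard c·x = 1.4479 hit at Δt = 0.7542 (t = 0.7542), x⁻ = (1.3019, 2.0417) → reset → x⁺ = (1.3519, 2.3317), jump to mode 2
Mode 2: flow for 0.6706 to horizon, guard not reached → x = (0.3043, 3.8834)

1 0.7542 1->2
final: 2 0.3043 3.8834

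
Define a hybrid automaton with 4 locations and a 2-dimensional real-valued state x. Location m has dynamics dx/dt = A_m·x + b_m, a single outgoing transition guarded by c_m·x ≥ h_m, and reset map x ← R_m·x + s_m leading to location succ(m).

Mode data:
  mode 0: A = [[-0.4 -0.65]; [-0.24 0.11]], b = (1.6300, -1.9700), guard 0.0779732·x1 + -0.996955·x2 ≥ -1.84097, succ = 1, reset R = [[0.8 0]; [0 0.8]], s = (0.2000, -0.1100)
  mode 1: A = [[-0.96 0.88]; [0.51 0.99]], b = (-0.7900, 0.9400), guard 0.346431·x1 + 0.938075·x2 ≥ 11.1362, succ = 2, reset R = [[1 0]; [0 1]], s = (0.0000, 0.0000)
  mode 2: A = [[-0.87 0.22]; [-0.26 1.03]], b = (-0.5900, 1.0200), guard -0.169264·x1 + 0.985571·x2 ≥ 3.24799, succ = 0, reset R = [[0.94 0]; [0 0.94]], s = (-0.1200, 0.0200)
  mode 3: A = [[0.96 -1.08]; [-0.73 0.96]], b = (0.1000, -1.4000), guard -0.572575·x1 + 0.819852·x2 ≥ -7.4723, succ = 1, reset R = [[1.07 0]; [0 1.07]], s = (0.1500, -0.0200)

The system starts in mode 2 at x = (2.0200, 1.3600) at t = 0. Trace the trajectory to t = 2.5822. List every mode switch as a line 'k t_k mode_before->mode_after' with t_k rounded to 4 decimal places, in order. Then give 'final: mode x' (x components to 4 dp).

Mode 2: guard c·x = 3.2480 hit at Δt = 0.7093 (t = 0.7093), x⁻ = (1.0551, 3.4768) → reset → x⁺ = (0.8718, 3.2881), jump to mode 0
Mode 0: guard c·x = -1.8410 hit at Δt = 0.7536 (t = 1.4629), x⁻ = (0.6217, 1.8952) → reset → x⁺ = (0.6973, 1.4062), jump to mode 1
Mode 1: flow for 1.1193 to horizon, guard not reached → x = (2.2558, 7.2467)

1 0.7093 2->0
2 1.4629 0->1
final: 1 2.2558 7.2467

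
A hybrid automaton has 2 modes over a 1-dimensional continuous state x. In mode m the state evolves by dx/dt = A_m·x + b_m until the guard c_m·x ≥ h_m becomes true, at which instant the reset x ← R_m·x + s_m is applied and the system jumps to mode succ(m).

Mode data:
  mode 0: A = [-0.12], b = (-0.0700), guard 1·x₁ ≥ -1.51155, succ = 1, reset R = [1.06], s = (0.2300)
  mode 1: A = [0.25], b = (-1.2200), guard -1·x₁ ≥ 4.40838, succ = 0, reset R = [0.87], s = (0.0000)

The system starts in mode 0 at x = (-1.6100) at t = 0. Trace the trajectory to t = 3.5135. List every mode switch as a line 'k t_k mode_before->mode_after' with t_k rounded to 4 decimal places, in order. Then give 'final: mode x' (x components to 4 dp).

1 0.8401 0->1
2 2.4234 1->0
final: 0 -3.4365

Mode 0: guard c·x = -1.5115 hit at Δt = 0.8401 (t = 0.8401), x⁻ = (-1.5116) → reset → x⁺ = (-1.3722), jump to mode 1
Mode 1: guard c·x = 4.4084 hit at Δt = 1.5833 (t = 2.4234), x⁻ = (-4.4084) → reset → x⁺ = (-3.8353), jump to mode 0
Mode 0: flow for 1.0901 to horizon, guard not reached → x = (-3.4365)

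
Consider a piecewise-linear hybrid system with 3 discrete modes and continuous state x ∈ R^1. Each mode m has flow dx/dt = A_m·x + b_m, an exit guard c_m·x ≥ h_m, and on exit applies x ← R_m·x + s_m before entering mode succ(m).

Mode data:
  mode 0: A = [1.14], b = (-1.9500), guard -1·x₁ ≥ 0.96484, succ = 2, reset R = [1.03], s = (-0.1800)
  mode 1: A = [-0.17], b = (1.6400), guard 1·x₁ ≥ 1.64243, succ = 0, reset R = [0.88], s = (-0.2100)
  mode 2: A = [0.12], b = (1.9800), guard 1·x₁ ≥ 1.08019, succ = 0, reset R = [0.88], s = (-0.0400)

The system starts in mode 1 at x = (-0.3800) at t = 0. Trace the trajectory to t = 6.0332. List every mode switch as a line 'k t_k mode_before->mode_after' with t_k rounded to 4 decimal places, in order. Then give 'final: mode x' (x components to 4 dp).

Mode 1: guard c·x = 1.6424 hit at Δt = 1.3251 (t = 1.3251), x⁻ = (1.6424) → reset → x⁺ = (1.2353), jump to mode 0
Mode 0: guard c·x = 0.9648 hit at Δt = 1.5159 (t = 2.8410), x⁻ = (-0.9648) → reset → x⁺ = (-1.1738), jump to mode 2
Mode 2: guard c·x = 1.0802 hit at Δt = 1.1434 (t = 3.9844), x⁻ = (1.0802) → reset → x⁺ = (0.9106), jump to mode 0
Mode 0: guard c·x = 0.9648 hit at Δt = 1.0590 (t = 5.0434), x⁻ = (-0.9648) → reset → x⁺ = (-1.1738), jump to mode 2
Mode 2: flow for 0.9898 to horizon, guard not reached → x = (0.7591)

1 1.3251 1->0
2 2.8410 0->2
3 3.9844 2->0
4 5.0434 0->2
final: 2 0.7591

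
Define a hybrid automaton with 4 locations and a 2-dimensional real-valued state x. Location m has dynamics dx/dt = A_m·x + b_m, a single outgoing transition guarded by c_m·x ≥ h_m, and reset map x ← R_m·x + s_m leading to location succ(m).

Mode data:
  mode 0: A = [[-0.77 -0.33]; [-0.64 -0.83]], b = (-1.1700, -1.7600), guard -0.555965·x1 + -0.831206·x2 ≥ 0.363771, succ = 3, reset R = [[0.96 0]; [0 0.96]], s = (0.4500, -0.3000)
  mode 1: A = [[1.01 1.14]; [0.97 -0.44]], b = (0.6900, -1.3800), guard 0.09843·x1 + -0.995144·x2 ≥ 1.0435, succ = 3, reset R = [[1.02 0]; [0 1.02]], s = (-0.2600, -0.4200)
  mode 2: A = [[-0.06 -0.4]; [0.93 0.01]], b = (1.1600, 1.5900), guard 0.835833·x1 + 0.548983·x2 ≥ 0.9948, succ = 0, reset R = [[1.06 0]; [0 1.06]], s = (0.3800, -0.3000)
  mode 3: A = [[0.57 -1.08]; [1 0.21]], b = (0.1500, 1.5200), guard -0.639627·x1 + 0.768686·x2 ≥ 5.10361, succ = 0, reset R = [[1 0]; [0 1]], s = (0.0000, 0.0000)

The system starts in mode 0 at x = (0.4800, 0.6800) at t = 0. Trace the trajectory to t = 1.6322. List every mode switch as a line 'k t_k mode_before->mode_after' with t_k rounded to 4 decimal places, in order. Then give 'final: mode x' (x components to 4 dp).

Mode 0: guard c·x = 0.3638 hit at Δt = 0.5123 (t = 0.5123), x⁻ = (-0.1854, -0.3136) → reset → x⁺ = (0.2720, -0.6011), jump to mode 3
Mode 3: flow for 1.1199 to horizon, guard not reached → x = (0.0870, 1.6977)

1 0.5123 0->3
final: 3 0.0870 1.6977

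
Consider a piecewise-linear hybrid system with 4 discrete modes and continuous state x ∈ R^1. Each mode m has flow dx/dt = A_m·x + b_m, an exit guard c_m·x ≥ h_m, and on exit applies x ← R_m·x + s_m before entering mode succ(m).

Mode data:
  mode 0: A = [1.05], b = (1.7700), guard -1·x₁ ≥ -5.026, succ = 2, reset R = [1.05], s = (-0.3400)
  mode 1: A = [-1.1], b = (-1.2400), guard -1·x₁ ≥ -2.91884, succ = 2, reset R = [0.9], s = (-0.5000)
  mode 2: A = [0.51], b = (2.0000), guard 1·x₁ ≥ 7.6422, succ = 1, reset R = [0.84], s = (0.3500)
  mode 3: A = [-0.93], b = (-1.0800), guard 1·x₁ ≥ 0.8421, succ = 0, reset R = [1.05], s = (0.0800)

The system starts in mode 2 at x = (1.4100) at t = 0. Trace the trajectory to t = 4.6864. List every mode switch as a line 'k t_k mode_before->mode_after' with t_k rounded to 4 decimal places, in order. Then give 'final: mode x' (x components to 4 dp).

1 1.5181 2->1
2 2.1260 1->2
3 3.3967 2->1
4 4.0046 1->2
final: 2 4.6421

Mode 2: guard c·x = 7.6422 hit at Δt = 1.5181 (t = 1.5181), x⁻ = (7.6422) → reset → x⁺ = (6.7694), jump to mode 1
Mode 1: guard c·x = -2.9188 hit at Δt = 0.6079 (t = 2.1260), x⁻ = (2.9188) → reset → x⁺ = (2.1270), jump to mode 2
Mode 2: guard c·x = 7.6422 hit at Δt = 1.2707 (t = 3.3967), x⁻ = (7.6422) → reset → x⁺ = (6.7694), jump to mode 1
Mode 1: guard c·x = -2.9188 hit at Δt = 0.6079 (t = 4.0046), x⁻ = (2.9188) → reset → x⁺ = (2.1270), jump to mode 2
Mode 2: flow for 0.6818 to horizon, guard not reached → x = (4.6421)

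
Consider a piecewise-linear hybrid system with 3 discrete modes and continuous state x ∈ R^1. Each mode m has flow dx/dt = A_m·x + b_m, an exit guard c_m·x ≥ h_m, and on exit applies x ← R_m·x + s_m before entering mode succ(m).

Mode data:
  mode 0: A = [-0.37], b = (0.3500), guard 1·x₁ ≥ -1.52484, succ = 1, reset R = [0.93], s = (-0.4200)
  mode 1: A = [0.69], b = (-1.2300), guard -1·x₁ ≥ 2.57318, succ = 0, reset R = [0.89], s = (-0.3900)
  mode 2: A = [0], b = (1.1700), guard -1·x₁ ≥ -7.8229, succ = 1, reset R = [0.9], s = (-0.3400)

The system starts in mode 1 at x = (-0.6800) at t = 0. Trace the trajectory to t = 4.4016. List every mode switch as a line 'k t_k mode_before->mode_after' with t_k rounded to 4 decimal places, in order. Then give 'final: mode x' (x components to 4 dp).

Mode 1: guard c·x = 2.5732 hit at Δt = 0.8265 (t = 0.8265), x⁻ = (-2.5732) → reset → x⁺ = (-2.6801), jump to mode 0
Mode 0: guard c·x = -1.5248 hit at Δt = 1.0368 (t = 1.8633), x⁻ = (-1.5248) → reset → x⁺ = (-1.8381), jump to mode 1
Mode 1: guard c·x = 2.5732 hit at Δt = 0.2679 (t = 2.1312), x⁻ = (-2.5732) → reset → x⁺ = (-2.6801), jump to mode 0
Mode 0: guard c·x = -1.5248 hit at Δt = 1.0368 (t = 3.1680), x⁻ = (-1.5248) → reset → x⁺ = (-1.8381), jump to mode 1
Mode 1: guard c·x = 2.5732 hit at Δt = 0.2679 (t = 3.4358), x⁻ = (-2.5732) → reset → x⁺ = (-2.6801), jump to mode 0
Mode 0: flow for 0.9658 to horizon, guard not reached → x = (-1.5906)

1 0.8265 1->0
2 1.8633 0->1
3 2.1312 1->0
4 3.1680 0->1
5 3.4358 1->0
final: 0 -1.5906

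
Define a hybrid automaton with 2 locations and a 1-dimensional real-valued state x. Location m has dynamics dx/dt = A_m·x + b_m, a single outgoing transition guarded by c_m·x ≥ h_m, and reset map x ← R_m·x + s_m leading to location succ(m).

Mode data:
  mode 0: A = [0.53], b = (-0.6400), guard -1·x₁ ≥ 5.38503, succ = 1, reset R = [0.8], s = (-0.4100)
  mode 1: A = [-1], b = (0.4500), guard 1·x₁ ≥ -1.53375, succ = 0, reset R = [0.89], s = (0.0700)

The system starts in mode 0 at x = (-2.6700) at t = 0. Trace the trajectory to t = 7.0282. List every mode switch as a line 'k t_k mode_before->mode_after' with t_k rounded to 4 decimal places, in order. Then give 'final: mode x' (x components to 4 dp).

Mode 0: guard c·x = 5.3850 hit at Δt = 1.0014 (t = 1.0014), x⁻ = (-5.3850) → reset → x⁺ = (-4.7180), jump to mode 1
Mode 1: guard c·x = -1.5337 hit at Δt = 0.9575 (t = 1.9589), x⁻ = (-1.5338) → reset → x⁺ = (-1.2950), jump to mode 0
Mode 0: guard c·x = 5.3850 hit at Δt = 1.8276 (t = 3.7865), x⁻ = (-5.3850) → reset → x⁺ = (-4.7180), jump to mode 1
Mode 1: guard c·x = -1.5337 hit at Δt = 0.9575 (t = 4.7440), x⁻ = (-1.5338) → reset → x⁺ = (-1.2950), jump to mode 0
Mode 0: guard c·x = 5.3850 hit at Δt = 1.8276 (t = 6.5716), x⁻ = (-5.3850) → reset → x⁺ = (-4.7180), jump to mode 1
Mode 1: flow for 0.4566 to horizon, guard not reached → x = (-2.8235)

1 1.0014 0->1
2 1.9589 1->0
3 3.7865 0->1
4 4.7440 1->0
5 6.5716 0->1
final: 1 -2.8235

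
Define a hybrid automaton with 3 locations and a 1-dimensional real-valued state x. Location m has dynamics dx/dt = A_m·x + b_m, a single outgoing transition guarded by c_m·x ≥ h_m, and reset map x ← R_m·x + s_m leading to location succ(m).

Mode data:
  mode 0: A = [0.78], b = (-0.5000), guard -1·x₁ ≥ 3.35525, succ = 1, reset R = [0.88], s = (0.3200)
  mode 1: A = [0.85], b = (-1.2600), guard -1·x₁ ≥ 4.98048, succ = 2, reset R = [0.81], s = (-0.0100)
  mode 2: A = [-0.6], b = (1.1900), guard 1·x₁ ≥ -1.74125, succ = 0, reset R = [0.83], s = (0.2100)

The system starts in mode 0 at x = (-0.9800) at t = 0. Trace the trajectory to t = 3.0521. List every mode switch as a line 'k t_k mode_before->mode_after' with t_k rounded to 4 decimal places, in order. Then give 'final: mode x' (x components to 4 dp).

Mode 0: guard c·x = 3.3552 hit at Δt = 1.1568 (t = 1.1568), x⁻ = (-3.3552) → reset → x⁺ = (-2.6326), jump to mode 1
Mode 1: guard c·x = 4.9805 hit at Δt = 0.5311 (t = 1.6879), x⁻ = (-4.9805) → reset → x⁺ = (-4.0442), jump to mode 2
Mode 2: guard c·x = -1.7412 hit at Δt = 0.8023 (t = 2.4902), x⁻ = (-1.7413) → reset → x⁺ = (-1.2352), jump to mode 0
Mode 0: flow for 0.5619 to horizon, guard not reached → x = (-2.2673)

1 1.1568 0->1
2 1.6879 1->2
3 2.4902 2->0
final: 0 -2.2673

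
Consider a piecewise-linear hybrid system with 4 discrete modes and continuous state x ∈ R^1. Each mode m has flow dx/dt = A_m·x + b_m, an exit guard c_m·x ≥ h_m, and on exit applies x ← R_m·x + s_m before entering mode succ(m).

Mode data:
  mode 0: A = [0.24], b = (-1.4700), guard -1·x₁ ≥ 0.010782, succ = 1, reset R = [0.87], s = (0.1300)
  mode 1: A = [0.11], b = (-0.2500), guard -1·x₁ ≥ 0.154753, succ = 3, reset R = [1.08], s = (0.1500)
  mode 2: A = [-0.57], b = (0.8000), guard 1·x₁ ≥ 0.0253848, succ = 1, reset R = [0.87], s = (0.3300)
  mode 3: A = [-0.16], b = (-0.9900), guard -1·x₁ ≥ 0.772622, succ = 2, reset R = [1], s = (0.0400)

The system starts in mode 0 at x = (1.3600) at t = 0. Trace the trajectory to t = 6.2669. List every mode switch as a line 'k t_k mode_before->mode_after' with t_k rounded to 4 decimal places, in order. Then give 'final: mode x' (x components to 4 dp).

Mode 0: guard c·x = 0.0108 hit at Δt = 1.0535 (t = 1.0535), x⁻ = (-0.0108) → reset → x⁺ = (0.1206), jump to mode 1
Mode 1: guard c·x = 0.1548 hit at Δt = 1.0946 (t = 2.1481), x⁻ = (-0.1548) → reset → x⁺ = (-0.0171), jump to mode 3
Mode 3: guard c·x = 0.7726 hit at Δt = 0.8163 (t = 2.9644), x⁻ = (-0.7726) → reset → x⁺ = (-0.7326), jump to mode 2
Mode 2: guard c·x = 0.0254 hit at Δt = 0.7689 (t = 3.7333), x⁻ = (0.0254) → reset → x⁺ = (0.3521), jump to mode 1
Mode 1: guard c·x = 0.1548 hit at Δt = 2.1290 (t = 5.8623), x⁻ = (-0.1548) → reset → x⁺ = (-0.0171), jump to mode 3
Mode 3: flow for 0.4046 to horizon, guard not reached → x = (-0.4039)

1 1.0535 0->1
2 2.1481 1->3
3 2.9644 3->2
4 3.7333 2->1
5 5.8623 1->3
final: 3 -0.4039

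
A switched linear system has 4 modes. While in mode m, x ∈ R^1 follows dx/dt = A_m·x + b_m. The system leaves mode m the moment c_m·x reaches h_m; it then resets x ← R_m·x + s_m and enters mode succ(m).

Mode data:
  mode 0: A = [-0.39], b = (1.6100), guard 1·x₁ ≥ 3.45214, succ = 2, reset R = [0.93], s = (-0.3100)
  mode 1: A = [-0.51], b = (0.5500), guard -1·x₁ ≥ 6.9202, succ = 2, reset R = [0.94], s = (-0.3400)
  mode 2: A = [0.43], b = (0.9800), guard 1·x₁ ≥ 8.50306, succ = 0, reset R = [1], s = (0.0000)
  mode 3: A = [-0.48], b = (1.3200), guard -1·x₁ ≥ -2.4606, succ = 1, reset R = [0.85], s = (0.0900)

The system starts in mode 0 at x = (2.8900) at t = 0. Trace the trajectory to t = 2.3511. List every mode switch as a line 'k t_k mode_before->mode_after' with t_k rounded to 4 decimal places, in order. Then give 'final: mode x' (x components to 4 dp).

Mode 0: guard c·x = 3.4521 hit at Δt = 1.5516 (t = 1.5516), x⁻ = (3.4521) → reset → x⁺ = (2.9005), jump to mode 2
Mode 2: flow for 0.7995 to horizon, guard not reached → x = (5.0255)

1 1.5516 0->2
final: 2 5.0255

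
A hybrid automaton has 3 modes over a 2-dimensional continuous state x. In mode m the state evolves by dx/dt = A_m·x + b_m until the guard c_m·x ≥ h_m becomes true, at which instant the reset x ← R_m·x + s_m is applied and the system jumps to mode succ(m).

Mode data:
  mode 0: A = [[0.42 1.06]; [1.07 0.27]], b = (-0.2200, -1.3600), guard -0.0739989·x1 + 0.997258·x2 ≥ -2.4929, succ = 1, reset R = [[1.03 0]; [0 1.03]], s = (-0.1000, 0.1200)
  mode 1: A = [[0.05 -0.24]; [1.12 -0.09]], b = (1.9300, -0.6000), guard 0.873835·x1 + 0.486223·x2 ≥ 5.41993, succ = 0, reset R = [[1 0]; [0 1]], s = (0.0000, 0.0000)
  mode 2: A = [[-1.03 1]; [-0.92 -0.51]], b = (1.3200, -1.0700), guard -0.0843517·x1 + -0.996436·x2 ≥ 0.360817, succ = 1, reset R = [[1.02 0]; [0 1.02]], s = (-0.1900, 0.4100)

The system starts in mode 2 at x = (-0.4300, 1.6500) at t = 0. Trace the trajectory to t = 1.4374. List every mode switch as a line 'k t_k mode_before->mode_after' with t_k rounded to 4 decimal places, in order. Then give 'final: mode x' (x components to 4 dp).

Mode 2: guard c·x = 0.3608 hit at Δt = 1.0820 (t = 1.0820), x⁻ = (0.9927, -0.4461) → reset → x⁺ = (0.8226, -0.0451), jump to mode 1
Mode 1: flow for 0.3554 to horizon, guard not reached → x = (1.5244, 0.2072)

1 1.0820 2->1
final: 1 1.5244 0.2072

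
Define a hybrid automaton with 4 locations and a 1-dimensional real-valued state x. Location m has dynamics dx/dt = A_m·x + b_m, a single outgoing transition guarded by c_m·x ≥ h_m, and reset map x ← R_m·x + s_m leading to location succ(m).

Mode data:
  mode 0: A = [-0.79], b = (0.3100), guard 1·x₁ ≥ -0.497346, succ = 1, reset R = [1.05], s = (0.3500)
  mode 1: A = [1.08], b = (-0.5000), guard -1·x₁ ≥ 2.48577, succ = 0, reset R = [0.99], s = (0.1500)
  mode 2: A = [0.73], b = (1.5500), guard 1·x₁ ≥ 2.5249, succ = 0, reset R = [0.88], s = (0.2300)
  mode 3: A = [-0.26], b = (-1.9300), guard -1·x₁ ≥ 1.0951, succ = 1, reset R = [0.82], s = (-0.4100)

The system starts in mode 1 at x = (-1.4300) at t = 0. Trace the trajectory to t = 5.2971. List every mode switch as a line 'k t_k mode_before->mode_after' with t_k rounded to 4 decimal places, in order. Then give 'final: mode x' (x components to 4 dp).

1 0.4104 1->0
2 1.8171 0->1
3 3.2386 1->0
4 4.6453 0->1
final: 1 -0.8212

Mode 1: guard c·x = 2.4858 hit at Δt = 0.4104 (t = 0.4104), x⁻ = (-2.4858) → reset → x⁺ = (-2.3109), jump to mode 0
Mode 0: guard c·x = -0.4973 hit at Δt = 1.4067 (t = 1.8171), x⁻ = (-0.4973) → reset → x⁺ = (-0.1722), jump to mode 1
Mode 1: guard c·x = 2.4858 hit at Δt = 1.4215 (t = 3.2386), x⁻ = (-2.4858) → reset → x⁺ = (-2.3109), jump to mode 0
Mode 0: guard c·x = -0.4973 hit at Δt = 1.4067 (t = 4.6453), x⁻ = (-0.4973) → reset → x⁺ = (-0.1722), jump to mode 1
Mode 1: flow for 0.6518 to horizon, guard not reached → x = (-0.8212)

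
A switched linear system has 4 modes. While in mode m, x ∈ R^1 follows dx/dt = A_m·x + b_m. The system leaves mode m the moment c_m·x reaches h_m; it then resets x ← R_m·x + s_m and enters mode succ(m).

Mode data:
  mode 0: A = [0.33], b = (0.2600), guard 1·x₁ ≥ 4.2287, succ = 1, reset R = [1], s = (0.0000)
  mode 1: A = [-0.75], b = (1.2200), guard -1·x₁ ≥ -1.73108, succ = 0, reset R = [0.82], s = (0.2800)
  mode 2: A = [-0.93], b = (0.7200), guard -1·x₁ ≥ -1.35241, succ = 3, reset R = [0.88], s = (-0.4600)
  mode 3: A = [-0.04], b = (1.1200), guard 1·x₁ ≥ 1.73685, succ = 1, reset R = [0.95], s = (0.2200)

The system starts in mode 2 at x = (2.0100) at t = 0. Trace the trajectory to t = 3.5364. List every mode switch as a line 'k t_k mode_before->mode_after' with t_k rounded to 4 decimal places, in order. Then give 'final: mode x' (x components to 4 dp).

1 0.8167 2->3
2 1.7571 3->1
3 2.8852 1->0
final: 0 2.2957

Mode 2: guard c·x = -1.3524 hit at Δt = 0.8167 (t = 0.8167), x⁻ = (1.3524) → reset → x⁺ = (0.7301), jump to mode 3
Mode 3: guard c·x = 1.7369 hit at Δt = 0.9404 (t = 1.7571), x⁻ = (1.7368) → reset → x⁺ = (1.8700), jump to mode 1
Mode 1: guard c·x = -1.7311 hit at Δt = 1.1281 (t = 2.8852), x⁻ = (1.7311) → reset → x⁺ = (1.6995), jump to mode 0
Mode 0: flow for 0.6512 to horizon, guard not reached → x = (2.2957)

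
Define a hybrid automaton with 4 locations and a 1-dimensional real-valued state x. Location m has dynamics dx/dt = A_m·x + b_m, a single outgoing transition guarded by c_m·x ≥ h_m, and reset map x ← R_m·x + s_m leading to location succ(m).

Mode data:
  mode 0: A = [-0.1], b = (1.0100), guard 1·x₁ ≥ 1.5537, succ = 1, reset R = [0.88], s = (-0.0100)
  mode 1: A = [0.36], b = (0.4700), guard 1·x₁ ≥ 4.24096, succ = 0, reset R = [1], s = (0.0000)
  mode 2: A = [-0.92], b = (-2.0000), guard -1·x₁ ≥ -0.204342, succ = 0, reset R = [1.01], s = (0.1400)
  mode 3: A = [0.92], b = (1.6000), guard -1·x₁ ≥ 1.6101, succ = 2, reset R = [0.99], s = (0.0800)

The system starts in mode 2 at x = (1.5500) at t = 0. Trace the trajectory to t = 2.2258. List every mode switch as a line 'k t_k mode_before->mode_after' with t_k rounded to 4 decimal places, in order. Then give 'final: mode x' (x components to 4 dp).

Mode 2: guard c·x = -0.2043 hit at Δt = 0.4874 (t = 0.4874), x⁻ = (0.2043) → reset → x⁺ = (0.3464), jump to mode 0
Mode 0: guard c·x = 1.5537 hit at Δt = 1.3214 (t = 1.8088), x⁻ = (1.5537) → reset → x⁺ = (1.3573), jump to mode 1
Mode 1: flow for 0.4170 to horizon, guard not reached → x = (1.7886)

1 0.4874 2->0
2 1.8088 0->1
final: 1 1.7886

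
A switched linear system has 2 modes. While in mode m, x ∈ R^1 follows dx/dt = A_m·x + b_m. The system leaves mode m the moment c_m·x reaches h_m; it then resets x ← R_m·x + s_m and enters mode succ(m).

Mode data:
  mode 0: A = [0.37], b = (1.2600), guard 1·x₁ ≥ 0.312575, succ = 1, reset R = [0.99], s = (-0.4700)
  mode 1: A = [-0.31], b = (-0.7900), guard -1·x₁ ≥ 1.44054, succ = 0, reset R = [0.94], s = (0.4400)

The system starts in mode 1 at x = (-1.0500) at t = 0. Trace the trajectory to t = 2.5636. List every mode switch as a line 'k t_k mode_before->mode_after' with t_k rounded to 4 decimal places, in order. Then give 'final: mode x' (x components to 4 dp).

Mode 1: guard c·x = 1.4405 hit at Δt = 0.9741 (t = 0.9741), x⁻ = (-1.4405) → reset → x⁺ = (-0.9141), jump to mode 0
Mode 0: guard c·x = 0.3126 hit at Δt = 1.0821 (t = 2.0562), x⁻ = (0.3126) → reset → x⁺ = (-0.1606), jump to mode 1
Mode 1: flow for 0.5074 to horizon, guard not reached → x = (-0.5081)

1 0.9741 1->0
2 2.0562 0->1
final: 1 -0.5081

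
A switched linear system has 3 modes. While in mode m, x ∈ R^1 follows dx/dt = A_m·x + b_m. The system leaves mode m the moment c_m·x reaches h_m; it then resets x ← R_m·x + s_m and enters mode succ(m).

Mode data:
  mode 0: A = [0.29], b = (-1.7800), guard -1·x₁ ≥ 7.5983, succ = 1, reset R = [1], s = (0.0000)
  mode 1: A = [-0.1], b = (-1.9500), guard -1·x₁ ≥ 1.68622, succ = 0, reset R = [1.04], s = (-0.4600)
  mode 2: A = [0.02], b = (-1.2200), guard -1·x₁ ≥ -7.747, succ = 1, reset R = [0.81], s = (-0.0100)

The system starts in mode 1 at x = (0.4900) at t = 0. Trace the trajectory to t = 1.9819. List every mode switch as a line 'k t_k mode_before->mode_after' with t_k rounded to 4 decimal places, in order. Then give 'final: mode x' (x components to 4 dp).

1 1.1526 1->0
final: 0 -4.4843

Mode 1: guard c·x = 1.6862 hit at Δt = 1.1526 (t = 1.1526), x⁻ = (-1.6862) → reset → x⁺ = (-2.2137), jump to mode 0
Mode 0: flow for 0.8293 to horizon, guard not reached → x = (-4.4843)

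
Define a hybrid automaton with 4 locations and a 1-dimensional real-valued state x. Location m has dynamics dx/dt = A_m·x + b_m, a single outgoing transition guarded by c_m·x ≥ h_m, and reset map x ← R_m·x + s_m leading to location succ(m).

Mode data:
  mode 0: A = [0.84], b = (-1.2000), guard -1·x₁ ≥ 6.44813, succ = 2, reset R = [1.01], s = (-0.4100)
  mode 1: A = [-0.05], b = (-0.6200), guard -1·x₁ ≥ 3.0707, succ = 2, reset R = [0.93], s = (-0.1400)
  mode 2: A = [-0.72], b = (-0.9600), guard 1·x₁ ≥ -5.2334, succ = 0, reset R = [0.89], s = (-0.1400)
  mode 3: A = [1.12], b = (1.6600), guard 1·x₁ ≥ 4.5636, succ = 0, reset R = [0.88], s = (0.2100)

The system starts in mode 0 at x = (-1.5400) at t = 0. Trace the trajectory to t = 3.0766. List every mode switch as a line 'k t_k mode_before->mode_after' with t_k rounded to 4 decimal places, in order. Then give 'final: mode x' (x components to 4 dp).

1 1.1617 0->2
2 1.6615 2->0
3 1.9414 0->2
4 2.4412 2->0
5 2.7211 0->2
final: 2 -5.6605

Mode 0: guard c·x = 6.4481 hit at Δt = 1.1617 (t = 1.1617), x⁻ = (-6.4481) → reset → x⁺ = (-6.9226), jump to mode 2
Mode 2: guard c·x = -5.2334 hit at Δt = 0.4998 (t = 1.6615), x⁻ = (-5.2334) → reset → x⁺ = (-4.7977), jump to mode 0
Mode 0: guard c·x = 6.4481 hit at Δt = 0.2799 (t = 1.9414), x⁻ = (-6.4481) → reset → x⁺ = (-6.9226), jump to mode 2
Mode 2: guard c·x = -5.2334 hit at Δt = 0.4998 (t = 2.4412), x⁻ = (-5.2334) → reset → x⁺ = (-4.7977), jump to mode 0
Mode 0: guard c·x = 6.4481 hit at Δt = 0.2799 (t = 2.7211), x⁻ = (-6.4481) → reset → x⁺ = (-6.9226), jump to mode 2
Mode 2: flow for 0.3555 to horizon, guard not reached → x = (-5.6605)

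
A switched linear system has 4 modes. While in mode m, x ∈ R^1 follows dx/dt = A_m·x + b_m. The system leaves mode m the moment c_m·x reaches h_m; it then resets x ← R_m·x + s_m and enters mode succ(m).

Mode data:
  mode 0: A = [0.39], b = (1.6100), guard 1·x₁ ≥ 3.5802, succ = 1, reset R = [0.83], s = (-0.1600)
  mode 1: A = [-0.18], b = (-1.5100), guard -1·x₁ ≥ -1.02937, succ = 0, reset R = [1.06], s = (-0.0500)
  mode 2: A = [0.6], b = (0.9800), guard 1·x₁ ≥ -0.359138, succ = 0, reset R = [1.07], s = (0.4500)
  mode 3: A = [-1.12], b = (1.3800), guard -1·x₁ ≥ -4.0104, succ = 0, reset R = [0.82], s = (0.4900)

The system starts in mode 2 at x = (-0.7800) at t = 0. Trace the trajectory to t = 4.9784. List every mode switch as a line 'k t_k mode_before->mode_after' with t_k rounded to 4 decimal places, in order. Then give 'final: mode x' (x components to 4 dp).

1 0.6682 2->0
2 2.2289 0->1
3 3.1917 1->0
4 4.2162 0->1
final: 1 1.3757

Mode 2: guard c·x = -0.3591 hit at Δt = 0.6682 (t = 0.6682), x⁻ = (-0.3591) → reset → x⁺ = (0.0657), jump to mode 0
Mode 0: guard c·x = 3.5802 hit at Δt = 1.5607 (t = 2.2289), x⁻ = (3.5802) → reset → x⁺ = (2.8116), jump to mode 1
Mode 1: guard c·x = -1.0294 hit at Δt = 0.9628 (t = 3.1917), x⁻ = (1.0294) → reset → x⁺ = (1.0411), jump to mode 0
Mode 0: guard c·x = 3.5802 hit at Δt = 1.0245 (t = 4.2162), x⁻ = (3.5802) → reset → x⁺ = (2.8116), jump to mode 1
Mode 1: flow for 0.7622 to horizon, guard not reached → x = (1.3757)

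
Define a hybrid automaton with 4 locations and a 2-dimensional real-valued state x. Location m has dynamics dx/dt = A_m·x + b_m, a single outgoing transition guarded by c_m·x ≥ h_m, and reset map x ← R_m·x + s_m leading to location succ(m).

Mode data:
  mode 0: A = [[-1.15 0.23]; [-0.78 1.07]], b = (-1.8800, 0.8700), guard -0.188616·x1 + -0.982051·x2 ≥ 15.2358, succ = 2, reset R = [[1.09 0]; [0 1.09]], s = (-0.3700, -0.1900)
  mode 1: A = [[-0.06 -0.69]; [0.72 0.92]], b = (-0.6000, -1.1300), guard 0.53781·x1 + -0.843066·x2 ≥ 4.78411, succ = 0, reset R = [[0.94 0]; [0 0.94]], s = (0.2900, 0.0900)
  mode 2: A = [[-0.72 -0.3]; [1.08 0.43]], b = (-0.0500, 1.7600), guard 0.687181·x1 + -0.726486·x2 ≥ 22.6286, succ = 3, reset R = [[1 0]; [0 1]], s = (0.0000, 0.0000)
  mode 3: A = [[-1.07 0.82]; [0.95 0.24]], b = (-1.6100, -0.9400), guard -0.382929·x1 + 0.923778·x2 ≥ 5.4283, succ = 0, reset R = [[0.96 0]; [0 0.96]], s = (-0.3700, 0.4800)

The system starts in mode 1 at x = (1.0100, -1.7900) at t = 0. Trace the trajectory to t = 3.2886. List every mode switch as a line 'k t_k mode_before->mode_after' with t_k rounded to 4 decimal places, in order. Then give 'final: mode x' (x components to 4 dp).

Mode 1: guard c·x = 4.7841 hit at Δt = 0.9013 (t = 0.9013), x⁻ = (2.2059, -4.2675) → reset → x⁺ = (2.3636, -3.9214), jump to mode 0
Mode 0: guard c·x = 15.2358 hit at Δt = 1.3873 (t = 2.2886), x⁻ = (-2.4152, -15.0504) → reset → x⁺ = (-3.0026, -16.5949), jump to mode 2
Mode 2: flow for 1.0000 to horizon, guard not reached → x = (2.9269, -23.3985)

1 0.9013 1->0
2 2.2886 0->2
final: 2 2.9269 -23.3985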